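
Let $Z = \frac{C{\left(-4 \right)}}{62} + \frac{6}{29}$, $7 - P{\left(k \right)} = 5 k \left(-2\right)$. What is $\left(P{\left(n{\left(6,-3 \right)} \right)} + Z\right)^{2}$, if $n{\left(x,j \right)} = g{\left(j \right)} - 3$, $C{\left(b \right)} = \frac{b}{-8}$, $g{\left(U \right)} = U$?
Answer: $\frac{36029734225}{12931216} \approx 2786.3$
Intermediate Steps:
$C{\left(b \right)} = - \frac{b}{8}$ ($C{\left(b \right)} = b \left(- \frac{1}{8}\right) = - \frac{b}{8}$)
$n{\left(x,j \right)} = -3 + j$ ($n{\left(x,j \right)} = j - 3 = -3 + j$)
$P{\left(k \right)} = 7 + 10 k$ ($P{\left(k \right)} = 7 - 5 k \left(-2\right) = 7 - - 10 k = 7 + 10 k$)
$Z = \frac{773}{3596}$ ($Z = \frac{\left(- \frac{1}{8}\right) \left(-4\right)}{62} + \frac{6}{29} = \frac{1}{2} \cdot \frac{1}{62} + 6 \cdot \frac{1}{29} = \frac{1}{124} + \frac{6}{29} = \frac{773}{3596} \approx 0.21496$)
$\left(P{\left(n{\left(6,-3 \right)} \right)} + Z\right)^{2} = \left(\left(7 + 10 \left(-3 - 3\right)\right) + \frac{773}{3596}\right)^{2} = \left(\left(7 + 10 \left(-6\right)\right) + \frac{773}{3596}\right)^{2} = \left(\left(7 - 60\right) + \frac{773}{3596}\right)^{2} = \left(-53 + \frac{773}{3596}\right)^{2} = \left(- \frac{189815}{3596}\right)^{2} = \frac{36029734225}{12931216}$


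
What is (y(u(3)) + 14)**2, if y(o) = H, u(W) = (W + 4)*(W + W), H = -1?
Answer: 169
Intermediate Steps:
u(W) = 2*W*(4 + W) (u(W) = (4 + W)*(2*W) = 2*W*(4 + W))
y(o) = -1
(y(u(3)) + 14)**2 = (-1 + 14)**2 = 13**2 = 169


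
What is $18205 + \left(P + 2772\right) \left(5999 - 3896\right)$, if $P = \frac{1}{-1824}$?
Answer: $\frac{3555413667}{608} \approx 5.8477 \cdot 10^{6}$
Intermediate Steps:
$P = - \frac{1}{1824} \approx -0.00054825$
$18205 + \left(P + 2772\right) \left(5999 - 3896\right) = 18205 + \left(- \frac{1}{1824} + 2772\right) \left(5999 - 3896\right) = 18205 + \frac{5056127}{1824} \cdot 2103 = 18205 + \frac{3544345027}{608} = \frac{3555413667}{608}$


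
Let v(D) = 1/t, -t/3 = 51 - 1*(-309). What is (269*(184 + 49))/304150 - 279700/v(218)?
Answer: 91876415462677/304150 ≈ 3.0208e+8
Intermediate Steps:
t = -1080 (t = -3*(51 - 1*(-309)) = -3*(51 + 309) = -3*360 = -1080)
v(D) = -1/1080 (v(D) = 1/(-1080) = -1/1080)
(269*(184 + 49))/304150 - 279700/v(218) = (269*(184 + 49))/304150 - 279700/(-1/1080) = (269*233)*(1/304150) - 279700*(-1080) = 62677*(1/304150) + 302076000 = 62677/304150 + 302076000 = 91876415462677/304150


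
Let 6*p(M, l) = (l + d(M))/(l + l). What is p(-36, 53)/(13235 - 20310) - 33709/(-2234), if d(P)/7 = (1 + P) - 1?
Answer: 75840415933/5026164900 ≈ 15.089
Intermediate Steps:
d(P) = 7*P (d(P) = 7*((1 + P) - 1) = 7*P)
p(M, l) = (l + 7*M)/(12*l) (p(M, l) = ((l + 7*M)/(l + l))/6 = ((l + 7*M)/((2*l)))/6 = ((l + 7*M)*(1/(2*l)))/6 = ((l + 7*M)/(2*l))/6 = (l + 7*M)/(12*l))
p(-36, 53)/(13235 - 20310) - 33709/(-2234) = ((1/12)*(53 + 7*(-36))/53)/(13235 - 20310) - 33709/(-2234) = ((1/12)*(1/53)*(53 - 252))/(-7075) - 33709*(-1/2234) = ((1/12)*(1/53)*(-199))*(-1/7075) + 33709/2234 = -199/636*(-1/7075) + 33709/2234 = 199/4499700 + 33709/2234 = 75840415933/5026164900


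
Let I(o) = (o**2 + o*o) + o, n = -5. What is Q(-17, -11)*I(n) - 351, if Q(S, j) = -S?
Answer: 414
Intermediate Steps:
I(o) = o + 2*o**2 (I(o) = (o**2 + o**2) + o = 2*o**2 + o = o + 2*o**2)
Q(-17, -11)*I(n) - 351 = (-1*(-17))*(-5*(1 + 2*(-5))) - 351 = 17*(-5*(1 - 10)) - 351 = 17*(-5*(-9)) - 351 = 17*45 - 351 = 765 - 351 = 414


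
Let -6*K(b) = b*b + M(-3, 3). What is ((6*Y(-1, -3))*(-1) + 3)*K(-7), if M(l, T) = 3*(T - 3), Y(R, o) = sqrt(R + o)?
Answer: -49/2 + 98*I ≈ -24.5 + 98.0*I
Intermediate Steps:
M(l, T) = -9 + 3*T (M(l, T) = 3*(-3 + T) = -9 + 3*T)
K(b) = -b**2/6 (K(b) = -(b*b + (-9 + 3*3))/6 = -(b**2 + (-9 + 9))/6 = -(b**2 + 0)/6 = -b**2/6)
((6*Y(-1, -3))*(-1) + 3)*K(-7) = ((6*sqrt(-1 - 3))*(-1) + 3)*(-1/6*(-7)**2) = ((6*sqrt(-4))*(-1) + 3)*(-1/6*49) = ((6*(2*I))*(-1) + 3)*(-49/6) = ((12*I)*(-1) + 3)*(-49/6) = (-12*I + 3)*(-49/6) = (3 - 12*I)*(-49/6) = -49/2 + 98*I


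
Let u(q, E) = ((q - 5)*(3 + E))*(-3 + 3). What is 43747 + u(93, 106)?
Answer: 43747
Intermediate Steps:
u(q, E) = 0 (u(q, E) = ((-5 + q)*(3 + E))*0 = 0)
43747 + u(93, 106) = 43747 + 0 = 43747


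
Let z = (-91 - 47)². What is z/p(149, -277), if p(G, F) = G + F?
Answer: -4761/32 ≈ -148.78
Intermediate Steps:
p(G, F) = F + G
z = 19044 (z = (-138)² = 19044)
z/p(149, -277) = 19044/(-277 + 149) = 19044/(-128) = 19044*(-1/128) = -4761/32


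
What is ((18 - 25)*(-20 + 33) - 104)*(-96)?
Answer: 18720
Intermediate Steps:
((18 - 25)*(-20 + 33) - 104)*(-96) = (-7*13 - 104)*(-96) = (-91 - 104)*(-96) = -195*(-96) = 18720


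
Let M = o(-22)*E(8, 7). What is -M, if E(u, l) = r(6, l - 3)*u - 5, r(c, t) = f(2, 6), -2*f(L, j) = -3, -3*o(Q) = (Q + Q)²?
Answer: 13552/3 ≈ 4517.3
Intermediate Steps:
o(Q) = -4*Q²/3 (o(Q) = -(Q + Q)²/3 = -4*Q²/3)
f(L, j) = 3/2 (f(L, j) = -½*(-3) = 3/2)
r(c, t) = 3/2
E(u, l) = -5 + 3*u/2 (E(u, l) = 3*u/2 - 5 = -5 + 3*u/2)
M = -13552/3 (M = (-4/3*(-22)²)*(-5 + (3/2)*8) = (-4/3*484)*(-5 + 12) = -1936/3*7 = -13552/3 ≈ -4517.3)
-M = -1*(-13552/3) = 13552/3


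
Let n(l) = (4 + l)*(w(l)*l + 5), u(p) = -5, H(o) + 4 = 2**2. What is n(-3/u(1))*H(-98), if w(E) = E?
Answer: 0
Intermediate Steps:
H(o) = 0 (H(o) = -4 + 2**2 = -4 + 4 = 0)
n(l) = (4 + l)*(5 + l**2) (n(l) = (4 + l)*(l*l + 5) = (4 + l)*(l**2 + 5) = (4 + l)*(5 + l**2))
n(-3/u(1))*H(-98) = (20 + (-3/(-5))**3 + 4*(-3/(-5))**2 + 5*(-3/(-5)))*0 = (20 + (-3*(-1/5))**3 + 4*(-3*(-1/5))**2 + 5*(-3*(-1/5)))*0 = (20 + (3/5)**3 + 4*(3/5)**2 + 5*(3/5))*0 = (20 + 27/125 + 4*(9/25) + 3)*0 = (20 + 27/125 + 36/25 + 3)*0 = (3082/125)*0 = 0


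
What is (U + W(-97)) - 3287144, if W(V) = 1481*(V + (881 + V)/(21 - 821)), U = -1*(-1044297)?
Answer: -119397769/50 ≈ -2.3880e+6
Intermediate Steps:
U = 1044297
W(V) = -1304761/800 + 1183319*V/800 (W(V) = 1481*(V + (881 + V)/(-800)) = 1481*(V + (881 + V)*(-1/800)) = 1481*(V + (-881/800 - V/800)) = 1481*(-881/800 + 799*V/800) = -1304761/800 + 1183319*V/800)
(U + W(-97)) - 3287144 = (1044297 + (-1304761/800 + (1183319/800)*(-97))) - 3287144 = (1044297 + (-1304761/800 - 114781943/800)) - 3287144 = (1044297 - 7255419/50) - 3287144 = 44959431/50 - 3287144 = -119397769/50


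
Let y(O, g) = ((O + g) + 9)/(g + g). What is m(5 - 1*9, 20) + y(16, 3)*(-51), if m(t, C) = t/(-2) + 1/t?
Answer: -945/4 ≈ -236.25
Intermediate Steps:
y(O, g) = (9 + O + g)/(2*g) (y(O, g) = (9 + O + g)/((2*g)) = (9 + O + g)*(1/(2*g)) = (9 + O + g)/(2*g))
m(t, C) = 1/t - t/2 (m(t, C) = t*(-1/2) + 1/t = -t/2 + 1/t = 1/t - t/2)
m(5 - 1*9, 20) + y(16, 3)*(-51) = (1/(5 - 1*9) - (5 - 1*9)/2) + ((1/2)*(9 + 16 + 3)/3)*(-51) = (1/(5 - 9) - (5 - 9)/2) + ((1/2)*(1/3)*28)*(-51) = (1/(-4) - 1/2*(-4)) + (14/3)*(-51) = (-1/4 + 2) - 238 = 7/4 - 238 = -945/4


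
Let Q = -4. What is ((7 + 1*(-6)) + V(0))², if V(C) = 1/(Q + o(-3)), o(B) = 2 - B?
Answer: 4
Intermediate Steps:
V(C) = 1 (V(C) = 1/(-4 + (2 - 1*(-3))) = 1/(-4 + (2 + 3)) = 1/(-4 + 5) = 1/1 = 1)
((7 + 1*(-6)) + V(0))² = ((7 + 1*(-6)) + 1)² = ((7 - 6) + 1)² = (1 + 1)² = 2² = 4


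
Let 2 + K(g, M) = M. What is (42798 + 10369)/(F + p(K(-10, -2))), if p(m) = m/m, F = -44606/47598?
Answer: 1265321433/1496 ≈ 8.4580e+5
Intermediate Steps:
F = -22303/23799 (F = -44606*1/47598 = -22303/23799 ≈ -0.93714)
K(g, M) = -2 + M
p(m) = 1
(42798 + 10369)/(F + p(K(-10, -2))) = (42798 + 10369)/(-22303/23799 + 1) = 53167/(1496/23799) = 53167*(23799/1496) = 1265321433/1496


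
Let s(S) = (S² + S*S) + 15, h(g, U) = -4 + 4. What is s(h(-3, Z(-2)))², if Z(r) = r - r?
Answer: 225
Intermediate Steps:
Z(r) = 0
h(g, U) = 0
s(S) = 15 + 2*S² (s(S) = (S² + S²) + 15 = 2*S² + 15 = 15 + 2*S²)
s(h(-3, Z(-2)))² = (15 + 2*0²)² = (15 + 2*0)² = (15 + 0)² = 15² = 225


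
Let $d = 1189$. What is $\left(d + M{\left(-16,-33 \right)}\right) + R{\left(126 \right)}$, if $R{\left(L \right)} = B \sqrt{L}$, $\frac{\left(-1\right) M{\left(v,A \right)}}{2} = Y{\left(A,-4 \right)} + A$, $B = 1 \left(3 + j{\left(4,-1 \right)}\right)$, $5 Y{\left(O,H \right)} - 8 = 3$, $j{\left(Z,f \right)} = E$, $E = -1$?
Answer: $\frac{6253}{5} + 6 \sqrt{14} \approx 1273.1$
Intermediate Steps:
$j{\left(Z,f \right)} = -1$
$Y{\left(O,H \right)} = \frac{11}{5}$ ($Y{\left(O,H \right)} = \frac{8}{5} + \frac{1}{5} \cdot 3 = \frac{8}{5} + \frac{3}{5} = \frac{11}{5}$)
$B = 2$ ($B = 1 \left(3 - 1\right) = 1 \cdot 2 = 2$)
$M{\left(v,A \right)} = - \frac{22}{5} - 2 A$ ($M{\left(v,A \right)} = - 2 \left(\frac{11}{5} + A\right) = - \frac{22}{5} - 2 A$)
$R{\left(L \right)} = 2 \sqrt{L}$
$\left(d + M{\left(-16,-33 \right)}\right) + R{\left(126 \right)} = \left(1189 - - \frac{308}{5}\right) + 2 \sqrt{126} = \left(1189 + \left(- \frac{22}{5} + 66\right)\right) + 2 \cdot 3 \sqrt{14} = \left(1189 + \frac{308}{5}\right) + 6 \sqrt{14} = \frac{6253}{5} + 6 \sqrt{14}$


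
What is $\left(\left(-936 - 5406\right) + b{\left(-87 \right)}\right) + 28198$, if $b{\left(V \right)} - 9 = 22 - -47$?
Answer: $21934$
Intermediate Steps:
$b{\left(V \right)} = 78$ ($b{\left(V \right)} = 9 + \left(22 - -47\right) = 9 + \left(22 + 47\right) = 9 + 69 = 78$)
$\left(\left(-936 - 5406\right) + b{\left(-87 \right)}\right) + 28198 = \left(\left(-936 - 5406\right) + 78\right) + 28198 = \left(-6342 + 78\right) + 28198 = -6264 + 28198 = 21934$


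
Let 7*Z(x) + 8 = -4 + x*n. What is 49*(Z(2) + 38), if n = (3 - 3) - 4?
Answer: 1722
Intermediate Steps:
n = -4 (n = 0 - 4 = -4)
Z(x) = -12/7 - 4*x/7 (Z(x) = -8/7 + (-4 + x*(-4))/7 = -8/7 + (-4 - 4*x)/7 = -8/7 + (-4/7 - 4*x/7) = -12/7 - 4*x/7)
49*(Z(2) + 38) = 49*((-12/7 - 4/7*2) + 38) = 49*((-12/7 - 8/7) + 38) = 49*(-20/7 + 38) = 49*(246/7) = 1722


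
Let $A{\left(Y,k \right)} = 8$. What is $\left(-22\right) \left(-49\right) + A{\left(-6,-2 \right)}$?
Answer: $1086$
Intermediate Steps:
$\left(-22\right) \left(-49\right) + A{\left(-6,-2 \right)} = \left(-22\right) \left(-49\right) + 8 = 1078 + 8 = 1086$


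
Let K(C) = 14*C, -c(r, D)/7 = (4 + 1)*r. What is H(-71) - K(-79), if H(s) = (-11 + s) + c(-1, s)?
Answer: 1059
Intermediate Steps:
c(r, D) = -35*r (c(r, D) = -7*(4 + 1)*r = -35*r)
H(s) = 24 + s (H(s) = (-11 + s) - 35*(-1) = (-11 + s) + 35 = 24 + s)
H(-71) - K(-79) = (24 - 71) - 14*(-79) = -47 - 1*(-1106) = -47 + 1106 = 1059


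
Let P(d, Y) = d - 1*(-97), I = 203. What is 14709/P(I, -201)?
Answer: 4903/100 ≈ 49.030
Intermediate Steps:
P(d, Y) = 97 + d (P(d, Y) = d + 97 = 97 + d)
14709/P(I, -201) = 14709/(97 + 203) = 14709/300 = 14709*(1/300) = 4903/100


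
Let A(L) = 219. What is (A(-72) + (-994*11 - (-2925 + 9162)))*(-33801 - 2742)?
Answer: 619476936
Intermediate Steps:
(A(-72) + (-994*11 - (-2925 + 9162)))*(-33801 - 2742) = (219 + (-994*11 - (-2925 + 9162)))*(-33801 - 2742) = (219 + (-10934 - 1*6237))*(-36543) = (219 + (-10934 - 6237))*(-36543) = (219 - 17171)*(-36543) = -16952*(-36543) = 619476936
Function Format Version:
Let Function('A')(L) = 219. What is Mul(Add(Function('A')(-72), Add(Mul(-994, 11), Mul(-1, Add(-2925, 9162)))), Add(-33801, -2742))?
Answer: 619476936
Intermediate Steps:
Mul(Add(Function('A')(-72), Add(Mul(-994, 11), Mul(-1, Add(-2925, 9162)))), Add(-33801, -2742)) = Mul(Add(219, Add(Mul(-994, 11), Mul(-1, Add(-2925, 9162)))), Add(-33801, -2742)) = Mul(Add(219, Add(-10934, Mul(-1, 6237))), -36543) = Mul(Add(219, Add(-10934, -6237)), -36543) = Mul(Add(219, -17171), -36543) = Mul(-16952, -36543) = 619476936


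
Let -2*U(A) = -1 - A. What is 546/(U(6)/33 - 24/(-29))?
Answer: 1045044/1787 ≈ 584.80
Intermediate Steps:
U(A) = ½ + A/2 (U(A) = -(-1 - A)/2 = ½ + A/2)
546/(U(6)/33 - 24/(-29)) = 546/((½ + (½)*6)/33 - 24/(-29)) = 546/((½ + 3)*(1/33) - 24*(-1/29)) = 546/((7/2)*(1/33) + 24/29) = 546/(7/66 + 24/29) = 546/(1787/1914) = (1914/1787)*546 = 1045044/1787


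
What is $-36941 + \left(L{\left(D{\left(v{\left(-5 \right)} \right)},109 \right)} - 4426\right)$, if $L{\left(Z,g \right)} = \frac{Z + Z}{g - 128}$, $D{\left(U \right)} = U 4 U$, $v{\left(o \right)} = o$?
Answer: $- \frac{786173}{19} \approx -41378.0$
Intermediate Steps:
$D{\left(U \right)} = 4 U^{2}$ ($D{\left(U \right)} = 4 U U = 4 U^{2}$)
$L{\left(Z,g \right)} = \frac{2 Z}{-128 + g}$
$-36941 + \left(L{\left(D{\left(v{\left(-5 \right)} \right)},109 \right)} - 4426\right) = -36941 - \left(4426 - \frac{2 \cdot 4 \left(-5\right)^{2}}{-128 + 109}\right) = -36941 - \left(4426 - \frac{2 \cdot 4 \cdot 25}{-19}\right) = -36941 - \left(4426 - - \frac{200}{19}\right) = -36941 - \frac{84294}{19} = - \frac{786173}{19}$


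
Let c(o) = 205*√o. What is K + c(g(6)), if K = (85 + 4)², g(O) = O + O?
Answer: 7921 + 410*√3 ≈ 8631.1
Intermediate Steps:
g(O) = 2*O
K = 7921 (K = 89² = 7921)
K + c(g(6)) = 7921 + 205*√(2*6) = 7921 + 205*√12 = 7921 + 205*(2*√3) = 7921 + 410*√3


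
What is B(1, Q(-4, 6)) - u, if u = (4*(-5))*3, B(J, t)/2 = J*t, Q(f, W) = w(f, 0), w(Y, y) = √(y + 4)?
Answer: 64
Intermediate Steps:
w(Y, y) = √(4 + y)
Q(f, W) = 2 (Q(f, W) = √(4 + 0) = √4 = 2)
B(J, t) = 2*J*t (B(J, t) = 2*(J*t) = 2*J*t)
u = -60 (u = -20*3 = -60)
B(1, Q(-4, 6)) - u = 2*1*2 - 1*(-60) = 4 + 60 = 64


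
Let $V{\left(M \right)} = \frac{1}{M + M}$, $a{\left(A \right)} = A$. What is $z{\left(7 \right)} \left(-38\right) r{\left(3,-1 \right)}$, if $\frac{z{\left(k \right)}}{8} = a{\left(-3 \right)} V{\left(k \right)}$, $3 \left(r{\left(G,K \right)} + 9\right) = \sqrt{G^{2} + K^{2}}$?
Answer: $- \frac{4104}{7} + \frac{152 \sqrt{10}}{7} \approx -517.62$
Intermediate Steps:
$r{\left(G,K \right)} = -9 + \frac{\sqrt{G^{2} + K^{2}}}{3}$
$V{\left(M \right)} = \frac{1}{2 M}$
$z{\left(k \right)} = - \frac{12}{k}$ ($z{\left(k \right)} = 8 \left(- 3 \frac{1}{2 k}\right) = 8 \left(- \frac{3}{2 k}\right) = - \frac{12}{k}$)
$z{\left(7 \right)} \left(-38\right) r{\left(3,-1 \right)} = - \frac{12}{7} \left(-38\right) \left(-9 + \frac{\sqrt{3^{2} + \left(-1\right)^{2}}}{3}\right) = \left(-12\right) \frac{1}{7} \left(-38\right) \left(-9 + \frac{\sqrt{9 + 1}}{3}\right) = \left(- \frac{12}{7}\right) \left(-38\right) \left(-9 + \frac{\sqrt{10}}{3}\right) = \frac{456 \left(-9 + \frac{\sqrt{10}}{3}\right)}{7} = - \frac{4104}{7} + \frac{152 \sqrt{10}}{7}$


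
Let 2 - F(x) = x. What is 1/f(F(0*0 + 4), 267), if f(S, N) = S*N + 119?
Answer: -1/415 ≈ -0.0024096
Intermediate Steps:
F(x) = 2 - x
f(S, N) = 119 + N*S (f(S, N) = N*S + 119 = 119 + N*S)
1/f(F(0*0 + 4), 267) = 1/(119 + 267*(2 - (0*0 + 4))) = 1/(119 + 267*(2 - (0 + 4))) = 1/(119 + 267*(2 - 1*4)) = 1/(119 + 267*(2 - 4)) = 1/(119 + 267*(-2)) = 1/(119 - 534) = 1/(-415) = -1/415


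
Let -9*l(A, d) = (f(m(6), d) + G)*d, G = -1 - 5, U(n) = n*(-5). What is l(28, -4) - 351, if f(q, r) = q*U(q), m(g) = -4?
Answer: -3503/9 ≈ -389.22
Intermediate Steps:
U(n) = -5*n
f(q, r) = -5*q² (f(q, r) = q*(-5*q) = -5*q²)
G = -6
l(A, d) = 86*d/9 (l(A, d) = -(-5*(-4)² - 6)*d/9 = -(-5*16 - 6)*d/9 = -(-80 - 6)*d/9 = -(-86)*d/9 = 86*d/9)
l(28, -4) - 351 = (86/9)*(-4) - 351 = -344/9 - 351 = -3503/9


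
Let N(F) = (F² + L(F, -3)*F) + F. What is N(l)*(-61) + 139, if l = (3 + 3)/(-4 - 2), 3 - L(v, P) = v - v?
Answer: 322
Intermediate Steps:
L(v, P) = 3 (L(v, P) = 3 - (v - v) = 3 - 1*0 = 3 + 0 = 3)
l = -1 (l = 6/(-6) = 6*(-⅙) = -1)
N(F) = F² + 4*F (N(F) = (F² + 3*F) + F = F² + 4*F)
N(l)*(-61) + 139 = -(4 - 1)*(-61) + 139 = -1*3*(-61) + 139 = -3*(-61) + 139 = 183 + 139 = 322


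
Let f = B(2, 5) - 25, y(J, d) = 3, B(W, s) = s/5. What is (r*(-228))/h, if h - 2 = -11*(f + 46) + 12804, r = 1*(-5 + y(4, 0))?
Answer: 38/1047 ≈ 0.036294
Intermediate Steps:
B(W, s) = s/5 (B(W, s) = s*(⅕) = s/5)
r = -2 (r = 1*(-5 + 3) = 1*(-2) = -2)
f = -24 (f = (⅕)*5 - 25 = 1 - 25 = -24)
h = 12564 (h = 2 + (-11*(-24 + 46) + 12804) = 2 + (-11*22 + 12804) = 2 + (-242 + 12804) = 2 + 12562 = 12564)
(r*(-228))/h = -2*(-228)/12564 = 456*(1/12564) = 38/1047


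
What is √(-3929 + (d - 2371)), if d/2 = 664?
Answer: 2*I*√1243 ≈ 70.512*I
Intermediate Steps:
d = 1328 (d = 2*664 = 1328)
√(-3929 + (d - 2371)) = √(-3929 + (1328 - 2371)) = √(-3929 - 1043) = √(-4972) = 2*I*√1243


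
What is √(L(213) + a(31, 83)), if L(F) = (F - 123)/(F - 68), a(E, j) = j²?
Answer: √5794171/29 ≈ 83.004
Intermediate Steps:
L(F) = (-123 + F)/(-68 + F)
√(L(213) + a(31, 83)) = √((-123 + 213)/(-68 + 213) + 83²) = √(90/145 + 6889) = √((1/145)*90 + 6889) = √(18/29 + 6889) = √(199799/29) = √5794171/29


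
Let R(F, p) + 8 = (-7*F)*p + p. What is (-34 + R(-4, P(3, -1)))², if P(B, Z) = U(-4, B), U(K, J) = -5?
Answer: 34969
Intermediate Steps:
P(B, Z) = -5
R(F, p) = -8 + p - 7*F*p (R(F, p) = -8 + ((-7*F)*p + p) = -8 + (-7*F*p + p) = -8 + (p - 7*F*p) = -8 + p - 7*F*p)
(-34 + R(-4, P(3, -1)))² = (-34 + (-8 - 5 - 7*(-4)*(-5)))² = (-34 + (-8 - 5 - 140))² = (-34 - 153)² = (-187)² = 34969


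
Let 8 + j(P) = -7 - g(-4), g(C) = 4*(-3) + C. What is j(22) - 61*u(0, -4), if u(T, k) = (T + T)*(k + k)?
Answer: 1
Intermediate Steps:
u(T, k) = 4*T*k (u(T, k) = (2*T)*(2*k) = 4*T*k)
g(C) = -12 + C
j(P) = 1 (j(P) = -8 + (-7 - (-12 - 4)) = -8 + (-7 - 1*(-16)) = -8 + (-7 + 16) = -8 + 9 = 1)
j(22) - 61*u(0, -4) = 1 - 244*0*(-4) = 1 - 61*0 = 1 + 0 = 1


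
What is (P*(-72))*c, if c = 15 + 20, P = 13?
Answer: -32760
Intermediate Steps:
c = 35
(P*(-72))*c = (13*(-72))*35 = -936*35 = -32760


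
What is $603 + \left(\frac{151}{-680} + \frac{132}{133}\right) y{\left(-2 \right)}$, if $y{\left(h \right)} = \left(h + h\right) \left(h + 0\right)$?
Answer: $\frac{6886592}{11305} \approx 609.16$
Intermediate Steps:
$y{\left(h \right)} = 2 h^{2}$ ($y{\left(h \right)} = 2 h h = 2 h^{2}$)
$603 + \left(\frac{151}{-680} + \frac{132}{133}\right) y{\left(-2 \right)} = 603 + \left(\frac{151}{-680} + \frac{132}{133}\right) 2 \left(-2\right)^{2} = 603 + \left(151 \left(- \frac{1}{680}\right) + 132 \cdot \frac{1}{133}\right) 2 \cdot 4 = 603 + \left(- \frac{151}{680} + \frac{132}{133}\right) 8 = 603 + \frac{69677}{90440} \cdot 8 = 603 + \frac{69677}{11305} = \frac{6886592}{11305}$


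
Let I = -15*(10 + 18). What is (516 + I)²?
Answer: 9216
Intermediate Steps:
I = -420 (I = -15*28 = -420)
(516 + I)² = (516 - 420)² = 96² = 9216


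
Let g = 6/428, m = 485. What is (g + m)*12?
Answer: 622758/107 ≈ 5820.2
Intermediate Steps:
g = 3/214 (g = 6*(1/428) = 3/214 ≈ 0.014019)
(g + m)*12 = (3/214 + 485)*12 = (103793/214)*12 = 622758/107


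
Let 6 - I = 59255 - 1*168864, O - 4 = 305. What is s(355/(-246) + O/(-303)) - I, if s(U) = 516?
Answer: -109099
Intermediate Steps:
O = 309 (O = 4 + 305 = 309)
I = 109615 (I = 6 - (59255 - 1*168864) = 6 - (59255 - 168864) = 6 - 1*(-109609) = 6 + 109609 = 109615)
s(355/(-246) + O/(-303)) - I = 516 - 1*109615 = 516 - 109615 = -109099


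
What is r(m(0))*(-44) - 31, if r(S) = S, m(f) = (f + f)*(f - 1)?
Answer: -31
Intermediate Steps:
m(f) = 2*f*(-1 + f) (m(f) = (2*f)*(-1 + f) = 2*f*(-1 + f))
r(m(0))*(-44) - 31 = (2*0*(-1 + 0))*(-44) - 31 = (2*0*(-1))*(-44) - 31 = 0*(-44) - 31 = 0 - 31 = -31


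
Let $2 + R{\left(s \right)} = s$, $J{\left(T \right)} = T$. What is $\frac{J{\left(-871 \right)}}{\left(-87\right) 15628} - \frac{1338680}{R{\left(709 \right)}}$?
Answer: $- \frac{260016700669}{137323236} \approx -1893.5$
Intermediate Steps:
$R{\left(s \right)} = -2 + s$
$\frac{J{\left(-871 \right)}}{\left(-87\right) 15628} - \frac{1338680}{R{\left(709 \right)}} = - \frac{871}{\left(-87\right) 15628} - \frac{1338680}{-2 + 709} = - \frac{871}{-1359636} - \frac{1338680}{707} = \left(-871\right) \left(- \frac{1}{1359636}\right) - \frac{191240}{101} = \frac{871}{1359636} - \frac{191240}{101} = - \frac{260016700669}{137323236}$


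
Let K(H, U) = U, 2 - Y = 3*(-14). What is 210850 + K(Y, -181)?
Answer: 210669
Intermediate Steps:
Y = 44 (Y = 2 - 3*(-14) = 2 - 1*(-42) = 2 + 42 = 44)
210850 + K(Y, -181) = 210850 - 181 = 210669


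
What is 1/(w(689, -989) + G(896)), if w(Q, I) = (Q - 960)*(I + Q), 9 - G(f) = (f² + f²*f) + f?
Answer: -1/720045539 ≈ -1.3888e-9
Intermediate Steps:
G(f) = 9 - f - f² - f³ (G(f) = 9 - ((f² + f²*f) + f) = 9 - ((f² + f³) + f) = 9 - (f + f² + f³) = 9 + (-f - f² - f³) = 9 - f - f² - f³)
w(Q, I) = (-960 + Q)*(I + Q)
1/(w(689, -989) + G(896)) = 1/((689² - 960*(-989) - 960*689 - 989*689) + (9 - 1*896 - 1*896² - 1*896³)) = 1/((474721 + 949440 - 661440 - 681421) + (9 - 896 - 1*802816 - 1*719323136)) = 1/(81300 + (9 - 896 - 802816 - 719323136)) = 1/(81300 - 720126839) = 1/(-720045539) = -1/720045539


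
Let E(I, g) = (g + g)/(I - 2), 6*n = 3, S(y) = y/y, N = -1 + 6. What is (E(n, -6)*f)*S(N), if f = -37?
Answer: -296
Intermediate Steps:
N = 5
S(y) = 1
n = ½ (n = (⅙)*3 = ½ ≈ 0.50000)
E(I, g) = 2*g/(-2 + I) (E(I, g) = (2*g)/(-2 + I) = 2*g/(-2 + I))
(E(n, -6)*f)*S(N) = ((2*(-6)/(-2 + ½))*(-37))*1 = ((2*(-6)/(-3/2))*(-37))*1 = ((2*(-6)*(-⅔))*(-37))*1 = (8*(-37))*1 = -296*1 = -296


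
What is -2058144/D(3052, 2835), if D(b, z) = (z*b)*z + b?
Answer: -257268/3066201719 ≈ -8.3904e-5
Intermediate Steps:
D(b, z) = b + b*z**2 (D(b, z) = (b*z)*z + b = b*z**2 + b = b + b*z**2)
-2058144/D(3052, 2835) = -2058144*1/(3052*(1 + 2835**2)) = -2058144*1/(3052*(1 + 8037225)) = -2058144/(3052*8037226) = -2058144/24529613752 = -2058144*1/24529613752 = -257268/3066201719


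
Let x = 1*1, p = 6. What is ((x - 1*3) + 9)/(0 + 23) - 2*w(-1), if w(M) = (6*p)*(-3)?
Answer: 4975/23 ≈ 216.30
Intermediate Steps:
x = 1
w(M) = -108 (w(M) = (6*6)*(-3) = 36*(-3) = -108)
((x - 1*3) + 9)/(0 + 23) - 2*w(-1) = ((1 - 1*3) + 9)/(0 + 23) - 2*(-108) = ((1 - 3) + 9)/23 + 216 = (-2 + 9)*(1/23) + 216 = 7*(1/23) + 216 = 7/23 + 216 = 4975/23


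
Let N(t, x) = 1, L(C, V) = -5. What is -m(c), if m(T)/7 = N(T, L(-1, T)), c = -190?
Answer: -7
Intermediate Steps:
m(T) = 7 (m(T) = 7*1 = 7)
-m(c) = -1*7 = -7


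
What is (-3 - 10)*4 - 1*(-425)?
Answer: 373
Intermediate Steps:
(-3 - 10)*4 - 1*(-425) = -13*4 + 425 = -52 + 425 = 373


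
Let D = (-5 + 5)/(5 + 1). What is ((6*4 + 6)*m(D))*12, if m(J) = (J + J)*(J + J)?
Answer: 0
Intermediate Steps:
D = 0 (D = 0/6 = 0*(1/6) = 0)
m(J) = 4*J**2 (m(J) = (2*J)*(2*J) = 4*J**2)
((6*4 + 6)*m(D))*12 = ((6*4 + 6)*(4*0**2))*12 = ((24 + 6)*(4*0))*12 = (30*0)*12 = 0*12 = 0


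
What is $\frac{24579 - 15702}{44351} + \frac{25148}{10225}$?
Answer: $\frac{1206106273}{453488975} \approx 2.6596$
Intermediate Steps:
$\frac{24579 - 15702}{44351} + \frac{25148}{10225} = \left(24579 - 15702\right) \frac{1}{44351} + 25148 \cdot \frac{1}{10225} = 8877 \cdot \frac{1}{44351} + \frac{25148}{10225} = \frac{8877}{44351} + \frac{25148}{10225} = \frac{1206106273}{453488975}$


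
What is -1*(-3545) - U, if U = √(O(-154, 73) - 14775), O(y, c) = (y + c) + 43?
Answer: 3545 - I*√14813 ≈ 3545.0 - 121.71*I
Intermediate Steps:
O(y, c) = 43 + c + y (O(y, c) = (c + y) + 43 = 43 + c + y)
U = I*√14813 (U = √((43 + 73 - 154) - 14775) = √(-38 - 14775) = √(-14813) = I*√14813 ≈ 121.71*I)
-1*(-3545) - U = -1*(-3545) - I*√14813 = 3545 - I*√14813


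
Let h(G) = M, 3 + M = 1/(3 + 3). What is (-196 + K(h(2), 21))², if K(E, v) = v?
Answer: 30625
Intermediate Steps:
M = -17/6 (M = -3 + 1/(3 + 3) = -3 + 1/6 = -3 + ⅙ = -17/6 ≈ -2.8333)
h(G) = -17/6
(-196 + K(h(2), 21))² = (-196 + 21)² = (-175)² = 30625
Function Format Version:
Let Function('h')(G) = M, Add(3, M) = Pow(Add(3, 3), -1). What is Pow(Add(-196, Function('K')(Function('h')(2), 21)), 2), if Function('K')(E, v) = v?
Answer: 30625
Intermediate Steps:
M = Rational(-17, 6) (M = Add(-3, Pow(Add(3, 3), -1)) = Add(-3, Pow(6, -1)) = Add(-3, Rational(1, 6)) = Rational(-17, 6) ≈ -2.8333)
Function('h')(G) = Rational(-17, 6)
Pow(Add(-196, Function('K')(Function('h')(2), 21)), 2) = Pow(Add(-196, 21), 2) = Pow(-175, 2) = 30625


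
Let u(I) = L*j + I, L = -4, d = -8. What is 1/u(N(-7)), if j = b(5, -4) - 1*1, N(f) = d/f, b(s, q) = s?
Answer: -7/104 ≈ -0.067308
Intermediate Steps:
N(f) = -8/f
j = 4 (j = 5 - 1*1 = 5 - 1 = 4)
u(I) = -16 + I (u(I) = -4*4 + I = -16 + I)
1/u(N(-7)) = 1/(-16 - 8/(-7)) = 1/(-16 - 8*(-⅐)) = 1/(-16 + 8/7) = 1/(-104/7) = -7/104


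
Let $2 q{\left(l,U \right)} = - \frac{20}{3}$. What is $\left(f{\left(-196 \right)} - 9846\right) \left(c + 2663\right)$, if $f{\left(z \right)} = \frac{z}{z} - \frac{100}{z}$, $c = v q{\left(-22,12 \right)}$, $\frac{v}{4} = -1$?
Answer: $- \frac{553289860}{21} \approx -2.6347 \cdot 10^{7}$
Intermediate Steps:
$v = -4$ ($v = 4 \left(-1\right) = -4$)
$q{\left(l,U \right)} = - \frac{10}{3}$ ($q{\left(l,U \right)} = \frac{\left(-20\right) \frac{1}{3}}{2} = \frac{1}{2} \left(- \frac{20}{3}\right) = - \frac{10}{3}$)
$c = \frac{40}{3}$ ($c = \left(-4\right) \left(- \frac{10}{3}\right) = \frac{40}{3} \approx 13.333$)
$f{\left(z \right)} = 1 - \frac{100}{z}$
$\left(f{\left(-196 \right)} - 9846\right) \left(c + 2663\right) = \left(\frac{-100 - 196}{-196} - 9846\right) \left(\frac{40}{3} + 2663\right) = \left(\left(- \frac{1}{196}\right) \left(-296\right) - 9846\right) \frac{8029}{3} = \left(\frac{74}{49} - 9846\right) \frac{8029}{3} = \left(- \frac{482380}{49}\right) \frac{8029}{3} = - \frac{553289860}{21}$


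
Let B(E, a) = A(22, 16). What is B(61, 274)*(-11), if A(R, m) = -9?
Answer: 99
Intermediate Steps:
B(E, a) = -9
B(61, 274)*(-11) = -9*(-11) = 99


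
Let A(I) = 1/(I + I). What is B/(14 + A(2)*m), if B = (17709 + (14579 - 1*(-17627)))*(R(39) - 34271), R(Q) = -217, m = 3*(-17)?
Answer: -1377174816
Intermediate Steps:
m = -51
A(I) = 1/(2*I)
B = -1721468520 (B = (17709 + (14579 - 1*(-17627)))*(-217 - 34271) = (17709 + (14579 + 17627))*(-34488) = (17709 + 32206)*(-34488) = 49915*(-34488) = -1721468520)
B/(14 + A(2)*m) = -1721468520/(14 + ((½)/2)*(-51)) = -1721468520/(14 + ((½)*(½))*(-51)) = -1721468520/(14 + (¼)*(-51)) = -1721468520/(14 - 51/4) = -1721468520/5/4 = -1721468520*⅘ = -1377174816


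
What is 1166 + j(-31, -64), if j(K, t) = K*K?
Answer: 2127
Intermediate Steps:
j(K, t) = K²
1166 + j(-31, -64) = 1166 + (-31)² = 1166 + 961 = 2127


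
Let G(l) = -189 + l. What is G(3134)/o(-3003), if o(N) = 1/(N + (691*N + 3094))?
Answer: -6110821990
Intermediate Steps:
o(N) = 1/(3094 + 692*N) (o(N) = 1/(N + (3094 + 691*N)) = 1/(3094 + 692*N))
G(3134)/o(-3003) = (-189 + 3134)/((1/(2*(1547 + 346*(-3003))))) = 2945/((1/(2*(1547 - 1039038)))) = 2945/(((½)/(-1037491))) = 2945/(((½)*(-1/1037491))) = 2945/(-1/2074982) = 2945*(-2074982) = -6110821990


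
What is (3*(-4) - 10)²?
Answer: 484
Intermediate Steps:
(3*(-4) - 10)² = (-12 - 10)² = (-22)² = 484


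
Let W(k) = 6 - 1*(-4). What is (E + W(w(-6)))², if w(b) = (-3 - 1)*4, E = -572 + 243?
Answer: 101761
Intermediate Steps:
E = -329
w(b) = -16 (w(b) = -4*4 = -16)
W(k) = 10 (W(k) = 6 + 4 = 10)
(E + W(w(-6)))² = (-329 + 10)² = (-319)² = 101761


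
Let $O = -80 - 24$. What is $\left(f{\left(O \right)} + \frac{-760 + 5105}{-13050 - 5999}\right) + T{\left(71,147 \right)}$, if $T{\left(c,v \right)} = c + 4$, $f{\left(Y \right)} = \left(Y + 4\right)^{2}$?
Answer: $\frac{191914330}{19049} \approx 10075.0$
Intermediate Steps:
$O = -104$
$f{\left(Y \right)} = \left(4 + Y\right)^{2}$
$T{\left(c,v \right)} = 4 + c$
$\left(f{\left(O \right)} + \frac{-760 + 5105}{-13050 - 5999}\right) + T{\left(71,147 \right)} = \left(\left(4 - 104\right)^{2} + \frac{-760 + 5105}{-13050 - 5999}\right) + \left(4 + 71\right) = \left(\left(-100\right)^{2} + \frac{4345}{-19049}\right) + 75 = \left(10000 + 4345 \left(- \frac{1}{19049}\right)\right) + 75 = \left(10000 - \frac{4345}{19049}\right) + 75 = \frac{190485655}{19049} + 75 = \frac{191914330}{19049}$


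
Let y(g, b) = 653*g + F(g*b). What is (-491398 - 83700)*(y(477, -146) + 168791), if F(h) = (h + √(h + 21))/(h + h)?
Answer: -276203754205 + 287549*I*√69621/69642 ≈ -2.762e+11 + 1089.5*I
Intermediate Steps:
F(h) = (h + √(21 + h))/(2*h) (F(h) = (h + √(21 + h))/((2*h)) = (h + √(21 + h))*(1/(2*h)) = (h + √(21 + h))/(2*h))
y(g, b) = 653*g + (√(21 + b*g) + b*g)/(2*b*g) (y(g, b) = 653*g + (g*b + √(21 + g*b))/(2*((g*b))) = 653*g + (b*g + √(21 + b*g))/(2*((b*g))) = 653*g + (1/(b*g))*(√(21 + b*g) + b*g)/2 = 653*g + (√(21 + b*g) + b*g)/(2*b*g))
(-491398 - 83700)*(y(477, -146) + 168791) = (-491398 - 83700)*((½ + 653*477 + (½)*√(21 - 146*477)/(-146*477)) + 168791) = -575098*((½ + 311481 + (½)*(-1/146)*(1/477)*√(21 - 69642)) + 168791) = -575098*((½ + 311481 + (½)*(-1/146)*(1/477)*√(-69621)) + 168791) = -575098*((½ + 311481 + (½)*(-1/146)*(1/477)*(I*√69621)) + 168791) = -575098*((½ + 311481 - I*√69621/139284) + 168791) = -575098*((622963/2 - I*√69621/139284) + 168791) = -575098*(960545/2 - I*√69621/139284) = -276203754205 + 287549*I*√69621/69642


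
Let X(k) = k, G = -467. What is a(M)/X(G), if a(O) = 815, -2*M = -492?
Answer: -815/467 ≈ -1.7452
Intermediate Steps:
M = 246 (M = -½*(-492) = 246)
a(M)/X(G) = 815/(-467) = 815*(-1/467) = -815/467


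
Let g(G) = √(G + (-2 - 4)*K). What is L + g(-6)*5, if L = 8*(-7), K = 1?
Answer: -56 + 10*I*√3 ≈ -56.0 + 17.32*I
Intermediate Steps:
g(G) = √(-6 + G) (g(G) = √(G + (-2 - 4)*1) = √(G - 6*1) = √(G - 6) = √(-6 + G))
L = -56
L + g(-6)*5 = -56 + √(-6 - 6)*5 = -56 + √(-12)*5 = -56 + (2*I*√3)*5 = -56 + 10*I*√3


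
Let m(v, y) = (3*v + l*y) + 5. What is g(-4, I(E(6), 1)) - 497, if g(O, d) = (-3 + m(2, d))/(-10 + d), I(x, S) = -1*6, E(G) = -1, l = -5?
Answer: -3995/8 ≈ -499.38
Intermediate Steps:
m(v, y) = 5 - 5*y + 3*v (m(v, y) = (3*v - 5*y) + 5 = (-5*y + 3*v) + 5 = 5 - 5*y + 3*v)
I(x, S) = -6
g(O, d) = (8 - 5*d)/(-10 + d) (g(O, d) = (-3 + (5 - 5*d + 3*2))/(-10 + d) = (-3 + (5 - 5*d + 6))/(-10 + d) = (-3 + (11 - 5*d))/(-10 + d) = (8 - 5*d)/(-10 + d))
g(-4, I(E(6), 1)) - 497 = (8 - 5*(-6))/(-10 - 6) - 497 = (8 + 30)/(-16) - 497 = -1/16*38 - 497 = -19/8 - 497 = -3995/8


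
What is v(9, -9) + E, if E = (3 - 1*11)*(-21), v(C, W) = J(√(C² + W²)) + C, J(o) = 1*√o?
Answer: 177 + 3*2^(¼) ≈ 180.57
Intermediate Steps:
J(o) = √o
v(C, W) = C + (C² + W²)^(¼) (v(C, W) = √(√(C² + W²)) + C = (C² + W²)^(¼) + C = C + (C² + W²)^(¼))
E = 168 (E = (3 - 11)*(-21) = -8*(-21) = 168)
v(9, -9) + E = (9 + (9² + (-9)²)^(¼)) + 168 = (9 + (81 + 81)^(¼)) + 168 = (9 + 162^(¼)) + 168 = (9 + 3*2^(¼)) + 168 = 177 + 3*2^(¼)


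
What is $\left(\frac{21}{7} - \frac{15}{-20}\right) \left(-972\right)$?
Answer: $-3645$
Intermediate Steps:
$\left(\frac{21}{7} - \frac{15}{-20}\right) \left(-972\right) = \left(21 \cdot \frac{1}{7} - - \frac{3}{4}\right) \left(-972\right) = \left(3 + \frac{3}{4}\right) \left(-972\right) = \frac{15}{4} \left(-972\right) = -3645$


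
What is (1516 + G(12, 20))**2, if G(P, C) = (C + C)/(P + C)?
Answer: 36832761/16 ≈ 2.3020e+6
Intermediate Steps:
G(P, C) = 2*C/(C + P) (G(P, C) = (2*C)/(C + P) = 2*C/(C + P))
(1516 + G(12, 20))**2 = (1516 + 2*20/(20 + 12))**2 = (1516 + 2*20/32)**2 = (1516 + 2*20*(1/32))**2 = (1516 + 5/4)**2 = (6069/4)**2 = 36832761/16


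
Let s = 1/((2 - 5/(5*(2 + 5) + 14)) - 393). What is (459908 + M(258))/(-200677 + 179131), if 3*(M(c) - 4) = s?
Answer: -26441260655/1238722632 ≈ -21.346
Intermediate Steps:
s = -49/19164 (s = 1/((2 - 5/(5*7 + 14)) - 393) = 1/((2 - 5/(35 + 14)) - 393) = 1/((2 - 5/49) - 393) = 1/(93/49 - 393) = 1/(-19164/49) = -49/19164 ≈ -0.0025569)
M(c) = 229919/57492 (M(c) = 4 + (1/3)*(-49/19164) = 4 - 49/57492 = 229919/57492)
(459908 + M(258))/(-200677 + 179131) = (459908 + 229919/57492)/(-200677 + 179131) = (26441260655/57492)/(-21546) = (26441260655/57492)*(-1/21546) = -26441260655/1238722632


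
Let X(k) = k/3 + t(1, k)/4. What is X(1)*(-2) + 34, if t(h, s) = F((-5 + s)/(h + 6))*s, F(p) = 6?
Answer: 91/3 ≈ 30.333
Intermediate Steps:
t(h, s) = 6*s
X(k) = 11*k/6 (X(k) = k/3 + (6*k)/4 = k*(⅓) + (6*k)*(¼) = k/3 + 3*k/2 = 11*k/6)
X(1)*(-2) + 34 = ((11/6)*1)*(-2) + 34 = (11/6)*(-2) + 34 = -11/3 + 34 = 91/3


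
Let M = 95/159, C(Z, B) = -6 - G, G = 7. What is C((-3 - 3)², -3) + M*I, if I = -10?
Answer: -3017/159 ≈ -18.975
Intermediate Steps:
C(Z, B) = -13 (C(Z, B) = -6 - 1*7 = -6 - 7 = -13)
M = 95/159 (M = 95*(1/159) = 95/159 ≈ 0.59748)
C((-3 - 3)², -3) + M*I = -13 + (95/159)*(-10) = -13 - 950/159 = -3017/159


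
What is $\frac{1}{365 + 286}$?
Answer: $\frac{1}{651} \approx 0.0015361$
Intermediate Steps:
$\frac{1}{365 + 286} = \frac{1}{651}$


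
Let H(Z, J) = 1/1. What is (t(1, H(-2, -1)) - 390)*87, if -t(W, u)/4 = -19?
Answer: -27318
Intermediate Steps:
H(Z, J) = 1
t(W, u) = 76 (t(W, u) = -4*(-19) = 76)
(t(1, H(-2, -1)) - 390)*87 = (76 - 390)*87 = -314*87 = -27318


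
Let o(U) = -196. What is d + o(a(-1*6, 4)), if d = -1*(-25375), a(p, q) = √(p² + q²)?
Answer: 25179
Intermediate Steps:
d = 25375
d + o(a(-1*6, 4)) = 25375 - 196 = 25179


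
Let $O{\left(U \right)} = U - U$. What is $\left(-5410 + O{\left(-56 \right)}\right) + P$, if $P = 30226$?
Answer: $24816$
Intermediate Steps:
$O{\left(U \right)} = 0$
$\left(-5410 + O{\left(-56 \right)}\right) + P = \left(-5410 + 0\right) + 30226 = -5410 + 30226 = 24816$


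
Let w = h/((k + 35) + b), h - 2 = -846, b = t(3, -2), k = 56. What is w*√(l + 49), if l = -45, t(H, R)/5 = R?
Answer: -1688/81 ≈ -20.840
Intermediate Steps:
t(H, R) = 5*R
b = -10 (b = 5*(-2) = -10)
h = -844 (h = 2 - 846 = -844)
w = -844/81 (w = -844/((56 + 35) - 10) = -844/(91 - 10) = -844/81 ≈ -10.420)
w*√(l + 49) = -844*√(-45 + 49)/81 = -844*√4/81 = -844/81*2 = -1688/81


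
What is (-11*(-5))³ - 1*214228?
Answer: -47853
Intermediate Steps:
(-11*(-5))³ - 1*214228 = 55³ - 214228 = 166375 - 214228 = -47853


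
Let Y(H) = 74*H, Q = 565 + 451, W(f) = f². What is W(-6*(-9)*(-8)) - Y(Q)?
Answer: 111440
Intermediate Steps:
Q = 1016
W(-6*(-9)*(-8)) - Y(Q) = (-6*(-9)*(-8))² - 74*1016 = (54*(-8))² - 1*75184 = (-432)² - 75184 = 186624 - 75184 = 111440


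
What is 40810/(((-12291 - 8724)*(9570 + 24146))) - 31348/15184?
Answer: -277649826557/134481222252 ≈ -2.0646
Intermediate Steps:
40810/(((-12291 - 8724)*(9570 + 24146))) - 31348/15184 = 40810/((-21015*33716)) - 31348*1/15184 = 40810/(-708541740) - 7837/3796 = 40810*(-1/708541740) - 7837/3796 = -4081/70854174 - 7837/3796 = -277649826557/134481222252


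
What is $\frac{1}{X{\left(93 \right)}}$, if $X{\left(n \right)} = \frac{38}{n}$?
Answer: $\frac{93}{38} \approx 2.4474$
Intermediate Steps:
$\frac{1}{X{\left(93 \right)}} = \frac{1}{38 \cdot \frac{1}{93}} = \frac{1}{\frac{38}{93}} = \frac{93}{38}$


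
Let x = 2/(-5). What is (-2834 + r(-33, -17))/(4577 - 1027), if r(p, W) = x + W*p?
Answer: -11367/17750 ≈ -0.64039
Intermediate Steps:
x = -2/5 (x = 2*(-1/5) = -2/5 ≈ -0.40000)
r(p, W) = -2/5 + W*p
(-2834 + r(-33, -17))/(4577 - 1027) = (-2834 + (-2/5 - 17*(-33)))/(4577 - 1027) = (-2834 + (-2/5 + 561))/3550 = (-2834 + 2803/5)*(1/3550) = -11367/5*1/3550 = -11367/17750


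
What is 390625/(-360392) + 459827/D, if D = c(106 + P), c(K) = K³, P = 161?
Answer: -7269501949691/6859760071896 ≈ -1.0597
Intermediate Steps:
D = 19034163 (D = (106 + 161)³ = 267³ = 19034163)
390625/(-360392) + 459827/D = 390625/(-360392) + 459827/19034163 = 390625*(-1/360392) + 459827*(1/19034163) = -390625/360392 + 459827/19034163 = -7269501949691/6859760071896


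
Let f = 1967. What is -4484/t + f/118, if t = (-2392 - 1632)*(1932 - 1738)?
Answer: 192009933/11514676 ≈ 16.675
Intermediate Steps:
t = -780656 (t = -4024*194 = -780656)
-4484/t + f/118 = -4484/(-780656) + 1967/118 = -4484*(-1/780656) + 1967*(1/118) = 1121/195164 + 1967/118 = 192009933/11514676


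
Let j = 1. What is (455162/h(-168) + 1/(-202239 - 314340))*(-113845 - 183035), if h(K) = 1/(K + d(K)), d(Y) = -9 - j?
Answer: 4141736193751173200/172193 ≈ 2.4053e+13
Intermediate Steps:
d(Y) = -10 (d(Y) = -9 - 1*1 = -9 - 1 = -10)
h(K) = 1/(-10 + K) (h(K) = 1/(K - 10) = 1/(-10 + K))
(455162/h(-168) + 1/(-202239 - 314340))*(-113845 - 183035) = (455162/(1/(-10 - 168)) + 1/(-202239 - 314340))*(-113845 - 183035) = (455162/(1/(-178)) + 1/(-516579))*(-296880) = (455162/(-1/178) - 1/516579)*(-296880) = (455162*(-178) - 1/516579)*(-296880) = (-81018836 - 1/516579)*(-296880) = -41852629282045/516579*(-296880) = 4141736193751173200/172193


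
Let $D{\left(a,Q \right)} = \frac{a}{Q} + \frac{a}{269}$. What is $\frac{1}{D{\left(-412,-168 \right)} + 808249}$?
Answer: $\frac{11298}{9131607605} \approx 1.2372 \cdot 10^{-6}$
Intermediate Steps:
$D{\left(a,Q \right)} = \frac{a}{269} + \frac{a}{Q}$ ($D{\left(a,Q \right)} = \frac{a}{Q} + a \frac{1}{269} = \frac{a}{Q} + \frac{a}{269} = \frac{a}{269} + \frac{a}{Q}$)
$\frac{1}{D{\left(-412,-168 \right)} + 808249} = \frac{1}{\left(\frac{1}{269} \left(-412\right) - \frac{412}{-168}\right) + 808249} = \frac{1}{\left(- \frac{412}{269} - - \frac{103}{42}\right) + 808249} = \frac{1}{\left(- \frac{412}{269} + \frac{103}{42}\right) + 808249} = \frac{1}{\frac{10403}{11298} + 808249} = \frac{1}{\frac{9131607605}{11298}} = \frac{11298}{9131607605}$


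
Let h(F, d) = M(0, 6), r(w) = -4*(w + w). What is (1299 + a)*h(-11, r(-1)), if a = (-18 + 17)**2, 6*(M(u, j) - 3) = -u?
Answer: 3900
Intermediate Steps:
r(w) = -8*w
M(u, j) = 3 - u/6 (M(u, j) = 3 + (-u)/6 = 3 - u/6)
h(F, d) = 3 (h(F, d) = 3 - 1/6*0 = 3 + 0 = 3)
a = 1 (a = (-1)**2 = 1)
(1299 + a)*h(-11, r(-1)) = (1299 + 1)*3 = 1300*3 = 3900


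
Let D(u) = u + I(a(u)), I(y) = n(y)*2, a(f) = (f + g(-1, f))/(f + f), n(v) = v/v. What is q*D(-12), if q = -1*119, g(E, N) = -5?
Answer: 1190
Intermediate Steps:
n(v) = 1
a(f) = (-5 + f)/(2*f) (a(f) = (f - 5)/(f + f) = (-5 + f)/((2*f)) = (-5 + f)*(1/(2*f)) = (-5 + f)/(2*f))
I(y) = 2 (I(y) = 1*2 = 2)
D(u) = 2 + u (D(u) = u + 2 = 2 + u)
q = -119
q*D(-12) = -119*(2 - 12) = -119*(-10) = 1190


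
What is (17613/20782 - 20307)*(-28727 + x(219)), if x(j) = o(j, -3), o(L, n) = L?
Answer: 6015223079094/10391 ≈ 5.7889e+8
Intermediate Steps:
x(j) = j
(17613/20782 - 20307)*(-28727 + x(219)) = (17613/20782 - 20307)*(-28727 + 219) = (17613*(1/20782) - 20307)*(-28508) = (17613/20782 - 20307)*(-28508) = -422002461/20782*(-28508) = 6015223079094/10391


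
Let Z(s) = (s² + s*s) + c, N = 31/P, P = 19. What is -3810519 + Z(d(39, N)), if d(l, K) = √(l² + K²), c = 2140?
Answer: -1373724735/361 ≈ -3.8053e+6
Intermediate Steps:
N = 31/19 ≈ 1.6316
d(l, K) = √(K² + l²)
Z(s) = 2140 + 2*s² (Z(s) = (s² + s*s) + 2140 = (s² + s²) + 2140 = 2*s² + 2140 = 2140 + 2*s²)
-3810519 + Z(d(39, N)) = -3810519 + (2140 + 2*(√((31/19)² + 39²))²) = -3810519 + (2140 + 2*(√(961/361 + 1521))²) = -3810519 + (2140 + 2*(√(550042/361))²) = -3810519 + (2140 + 2*(√550042/19)²) = -3810519 + (2140 + 2*(550042/361)) = -3810519 + (2140 + 1100084/361) = -3810519 + 1872624/361 = -1373724735/361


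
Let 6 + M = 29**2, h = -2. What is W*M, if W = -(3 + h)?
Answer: -835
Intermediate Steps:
M = 835 (M = -6 + 29**2 = -6 + 841 = 835)
W = -1 (W = -(3 - 2) = -1*1 = -1)
W*M = -1*835 = -835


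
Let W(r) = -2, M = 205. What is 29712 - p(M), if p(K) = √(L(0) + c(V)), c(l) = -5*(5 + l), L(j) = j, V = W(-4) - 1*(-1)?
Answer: 29712 - 2*I*√5 ≈ 29712.0 - 4.4721*I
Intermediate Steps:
V = -1 (V = -2 - 1*(-1) = -2 + 1 = -1)
c(l) = -25 - 5*l
p(K) = 2*I*√5 (p(K) = √(0 + (-25 - 5*(-1))) = √(0 + (-25 + 5)) = √(0 - 20) = √(-20) = 2*I*√5)
29712 - p(M) = 29712 - 2*I*√5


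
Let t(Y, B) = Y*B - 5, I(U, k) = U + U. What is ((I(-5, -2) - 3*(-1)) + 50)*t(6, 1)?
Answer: 43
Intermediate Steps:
I(U, k) = 2*U
t(Y, B) = -5 + B*Y (t(Y, B) = B*Y - 5 = -5 + B*Y)
((I(-5, -2) - 3*(-1)) + 50)*t(6, 1) = ((2*(-5) - 3*(-1)) + 50)*(-5 + 1*6) = ((-10 + 3) + 50)*(-5 + 6) = (-7 + 50)*1 = 43*1 = 43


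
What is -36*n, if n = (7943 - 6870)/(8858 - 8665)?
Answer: -38628/193 ≈ -200.15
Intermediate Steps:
n = 1073/193 ≈ 5.5596
-36*n = -36*1073/193 = -38628/193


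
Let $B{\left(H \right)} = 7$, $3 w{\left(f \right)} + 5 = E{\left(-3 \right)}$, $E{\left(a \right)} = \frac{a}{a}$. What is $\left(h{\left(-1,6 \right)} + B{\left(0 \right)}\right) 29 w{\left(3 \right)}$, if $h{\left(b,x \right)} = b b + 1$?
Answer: $-348$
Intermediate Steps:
$E{\left(a \right)} = 1$
$w{\left(f \right)} = - \frac{4}{3}$ ($w{\left(f \right)} = - \frac{5}{3} + \frac{1}{3} \cdot 1 = - \frac{5}{3} + \frac{1}{3} = - \frac{4}{3}$)
$h{\left(b,x \right)} = 1 + b^{2}$ ($h{\left(b,x \right)} = b^{2} + 1 = 1 + b^{2}$)
$\left(h{\left(-1,6 \right)} + B{\left(0 \right)}\right) 29 w{\left(3 \right)} = \left(\left(1 + \left(-1\right)^{2}\right) + 7\right) 29 \left(- \frac{4}{3}\right) = \left(\left(1 + 1\right) + 7\right) 29 \left(- \frac{4}{3}\right) = \left(2 + 7\right) 29 \left(- \frac{4}{3}\right) = 9 \cdot 29 \left(- \frac{4}{3}\right) = 261 \left(- \frac{4}{3}\right) = -348$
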